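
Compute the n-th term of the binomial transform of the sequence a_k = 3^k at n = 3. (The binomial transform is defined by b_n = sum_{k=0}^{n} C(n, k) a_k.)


With a_k = 3^k, b_n = sum_{k=0}^{n} C(n, k) 3^k = (1 + 3)^n by the binomial theorem.
For n = 3: (1 + 3)^3 = 4^3 = 64.

64


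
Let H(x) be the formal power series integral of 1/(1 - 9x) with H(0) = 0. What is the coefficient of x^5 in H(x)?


1/(1 - 9x) = sum_{k>=0} 9^k x^k. Integrating termwise with H(0) = 0:
H(x) = sum_{k>=0} 9^k x^(k+1) / (k+1) = sum_{m>=1} 9^(m-1) x^m / m.
For m = 5: 9^4/5 = 6561/5 = 6561/5.

6561/5


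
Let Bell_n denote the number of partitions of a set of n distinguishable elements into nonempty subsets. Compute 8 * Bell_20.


Bell_20 can be computed from the Bell triangle or from Dobinski's identity Bell_n = (1/e) * sum_{k>=0} k^n / k!.
Computing Bell_20 = 51724158235372.
Then 8 * 51724158235372 = 413793265882976.

413793265882976


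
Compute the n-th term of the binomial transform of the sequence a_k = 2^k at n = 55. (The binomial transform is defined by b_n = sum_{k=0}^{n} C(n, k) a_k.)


With a_k = 2^k, b_n = sum_{k=0}^{n} C(n, k) 2^k = (1 + 2)^n by the binomial theorem.
For n = 55: (1 + 2)^55 = 3^55 = 174449211009120179071170507.

174449211009120179071170507


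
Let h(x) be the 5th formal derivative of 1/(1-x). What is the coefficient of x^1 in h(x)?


Differentiating 5 times: d^5/dx^5 [1/(1-x)] = 5!/(1-x)^6.
The expansion 1/(1-x)^6 = sum_{k>=0} C(k+5, 5) x^k, so the coefficient of x^n in 5!/(1-x)^6 is 5! * C(n+5, 5).
For n = 1: 120 * C(6, 5) = 120 * 6 = 720

720


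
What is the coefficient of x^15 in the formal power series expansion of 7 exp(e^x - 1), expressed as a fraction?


exp(e^x - 1) is the exponential generating function for the Bell numbers Bell_k: exp(e^x - 1) = sum_{k>=0} Bell_k x^k / k!.
So the coefficient of x^15 in 7 exp(e^x - 1) is 7 Bell_15 / 15!.
Computing: Bell_15 = 1382958545 and 15! = 1307674368000, giving
7 * 1382958545/1307674368000 = 276591709/37362124800.

276591709/37362124800


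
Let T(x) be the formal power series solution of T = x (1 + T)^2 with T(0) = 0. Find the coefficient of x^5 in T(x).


Apply the Lagrange inversion formula: if T = x * phi(T) with phi(t) = (1 + t)^2, then [x^n] T = (1/n) [t^(n-1)] phi(t)^n = (1/n) [t^(n-1)] (1 + t)^(2n) = (1/n) C(2n, n-1).
Using the identity C(2n, n-1) = C(2n, n) * n / (n+1), the unscaled factor equals C(2n, n) / (n+1) = C_n, the n-th Catalan number.
For n = 5: C_5 = C(10, 5) / 6 = 252/6 = 42 = 42.

42


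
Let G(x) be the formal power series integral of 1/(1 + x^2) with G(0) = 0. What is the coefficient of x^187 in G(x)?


1/(1 + x^2) = sum_{j>=0} (-1)^j x^(2j). Integrating termwise with G(0) = 0:
G(x) = sum_{j>=0} (-1)^j x^(2j+1) / (2j+1) = arctan(x).
Only odd powers are nonzero. For x^187 write 187 = 2*93 + 1, giving
(-1)^93 / 187 = -1/187 = -1/187.

-1/187


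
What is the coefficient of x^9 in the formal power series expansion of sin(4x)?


The Maclaurin series is sin(t) = sum_{k>=0} (-1)^k t^(2k+1) / (2k+1)!, so substituting t = 4x, only odd powers of x are nonzero, with coefficient of x^(2k+1) equal to (-1)^k 4^(2k+1) / (2k+1)!.
Write 9 = 2*4 + 1, giving the coefficient (-1)^4 * 4^9 / 9! = 262144/362880 = 2048/2835.

2048/2835


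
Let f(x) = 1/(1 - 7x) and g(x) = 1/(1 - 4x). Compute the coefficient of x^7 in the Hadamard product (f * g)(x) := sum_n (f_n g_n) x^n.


f has coefficients f_k = 7^k and g has coefficients g_k = 4^k, so the Hadamard product has coefficient (f*g)_k = 7^k * 4^k = 28^k.
For k = 7: 28^7 = 13492928512.

13492928512


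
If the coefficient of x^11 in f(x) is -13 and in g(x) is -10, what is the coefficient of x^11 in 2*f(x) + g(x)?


Scalar multiplication scales coefficients: 2 * -13 = -26.
Then add the g coefficient: -26 + -10
= -36

-36


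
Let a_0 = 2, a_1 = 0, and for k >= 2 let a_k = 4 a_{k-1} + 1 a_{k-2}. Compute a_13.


Iterating the recurrence forward:
a_0 = 2
a_1 = 0
a_2 = 4*0 + 1*2 = 2
a_3 = 4*2 + 1*0 = 8
a_4 = 4*8 + 1*2 = 34
a_5 = 4*34 + 1*8 = 144
a_6 = 4*144 + 1*34 = 610
a_7 = 4*610 + 1*144 = 2584
a_8 = 4*2584 + 1*610 = 10946
a_9 = 4*10946 + 1*2584 = 46368
a_10 = 4*46368 + 1*10946 = 196418
a_11 = 4*196418 + 1*46368 = 832040
a_12 = 4*832040 + 1*196418 = 3524578
a_13 = 4*3524578 + 1*832040 = 14930352
So a_13 = 14930352.

14930352


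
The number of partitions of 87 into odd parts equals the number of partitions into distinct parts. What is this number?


Computing partitions of 87 into odd parts (1, 3, 5, ...):
Using the generating function prod_{k>=0} 1/(1-x^(2k+1)),
the count is 145578

145578


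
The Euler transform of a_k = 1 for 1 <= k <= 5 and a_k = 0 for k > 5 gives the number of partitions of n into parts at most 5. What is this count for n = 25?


Partitions of 25 into parts at most 5:
Using generating function (1-x)^(-1)(1-x^2)^(-1)...(1-x^5)^(-1),
the coefficient of x^25 = 377

377


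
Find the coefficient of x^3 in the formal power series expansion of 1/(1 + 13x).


Write 1/(1 + c x) = 1/(1 - (-c) x) and apply the geometric-series identity
1/(1 - y) = sum_{k>=0} y^k to get 1/(1 + c x) = sum_{k>=0} (-c)^k x^k.
So the coefficient of x^k is (-c)^k = (-1)^k * c^k.
Here c = 13 and k = 3:
(-13)^3 = -1 * 2197 = -2197

-2197


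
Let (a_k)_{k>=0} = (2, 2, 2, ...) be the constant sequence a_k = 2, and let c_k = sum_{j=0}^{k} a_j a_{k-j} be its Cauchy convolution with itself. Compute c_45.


Since a_j = 2 for all j >= 0, the convolution sum becomes
c_k = sum_{j=0}^{k} 2 * 2 = 4 * (k + 1).
Equivalently, the generating function of (a_k) is 2/(1 - x) and its square is 4/(1 - x)^2 = sum_{k>=0} 4(k + 1) x^k.
For k = 45: 4 * 46 = 184.

184


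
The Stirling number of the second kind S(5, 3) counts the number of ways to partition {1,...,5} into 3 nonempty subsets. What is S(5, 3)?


Using the explicit formula S(n,k) = (1/k!) sum_{j=0}^{k} (-1)^(k-j) C(k,j) j^n:
S(5, 3) = 25
Equivalently, S(n,k) is n! times the coefficient of x^n in the EGF (e^x - 1)^k / k!.

25


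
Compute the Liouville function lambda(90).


The Liouville function is lambda(k) = (-1)^Omega(k), where Omega(k) counts the prime factors of k with multiplicity.
Factoring: 90 = 2 * 3 * 3 * 5, so Omega(90) = 4.
lambda(90) = (-1)^4 = 1.

1


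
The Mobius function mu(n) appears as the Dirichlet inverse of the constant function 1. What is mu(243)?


243 has a squared prime factor, so mu(243) = 0.
Factorization reveals a repeated prime.

0


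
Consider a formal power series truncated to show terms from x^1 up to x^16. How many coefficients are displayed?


From x^1 to x^16 inclusive, the count is 16 - 1 + 1 = 16.

16


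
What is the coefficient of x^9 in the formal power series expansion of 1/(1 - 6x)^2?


The general identity 1/(1 - c x)^r = sum_{k>=0} c^k C(k + r - 1, r - 1) x^k follows by substituting y = c x into 1/(1 - y)^r = sum_{k>=0} C(k + r - 1, r - 1) y^k.
For c = 6, r = 2, k = 9:
6^9 * C(10, 1) = 10077696 * 10 = 100776960.

100776960


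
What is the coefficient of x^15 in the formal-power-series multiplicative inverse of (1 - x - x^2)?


Let the inverse be f(x) = sum_{k>=0} a_k x^k. From f(x) * (1 - x - x^2) = 1 and matching coefficients:
 x^0: a_0 = 1.
 x^1: a_1 - a_0 = 0, so a_1 = 1.
 x^k (k >= 2): a_k - a_{k-1} - a_{k-2} = 0, i.e. a_k = a_{k-1} + a_{k-2}.
This is the Fibonacci-type recurrence shifted so that a_0 = a_1 = 1.
Iterating: a_0=1, a_1=1, a_2=2, a_3=3, a_4=5, a_5=8, a_6=13, a_7=21, a_8=34, a_9=55, ...
a_15 = 987.

987


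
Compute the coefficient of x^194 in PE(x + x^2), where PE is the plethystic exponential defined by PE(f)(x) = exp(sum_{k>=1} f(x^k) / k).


With f(x) = x + x^2, the exponent is sum_{k>=1} (x^k + x^(2k)) / k = -ln(1 - x) - ln(1 - x^2). Exponentiating:
PE(x + x^2) = 1 / ((1 - x)(1 - x^2)).
This is the generating function for partitions of n into parts of size 1 or 2. The number of 2's can be any j in 0..97, and the rest are 1's, so
[x^194] = floor(194/2) + 1 = 98.

98


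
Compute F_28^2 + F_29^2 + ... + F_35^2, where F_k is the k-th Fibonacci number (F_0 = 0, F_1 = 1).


There is a standard identity sum_{k=0}^{N} F_k^2 = F_N * F_{N+1} (proved inductively from the telescoping relation F_k^2 = F_k F_{k+1} - F_{k-1} F_k). Then
sum_{k=28}^{35} F_k^2 = F_35 F_36 - F_27 F_28.
Computing: F_35 = 9227465, F_36 = 14930352, F_27 = 196418, F_28 = 317811.
Sum = 9227465 * 14930352 - 196418 * 317811 = 137706876716682.

137706876716682


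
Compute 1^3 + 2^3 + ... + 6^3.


This power sum has a closed form given by Faulhaber's formula
sum_{k=1}^{m} k^p = (1 / (p + 1)) * sum_{j=0}^{p} C(p + 1, j) B_j m^(p + 1 - j),
but for small m direct computation is fastest:
1 + 8 + 27 + 64 + 125 + 216 = 441.

441


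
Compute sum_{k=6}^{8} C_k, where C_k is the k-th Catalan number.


C_6 through C_8: 132, 429, 1430
Sum = 132 + 429 + 1430
= 1991

1991


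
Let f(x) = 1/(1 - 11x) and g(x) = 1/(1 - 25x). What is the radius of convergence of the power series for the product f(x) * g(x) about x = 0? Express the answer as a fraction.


The radius of 1/(1 - 11x) is 1/11 (nearest singularity at x = 1/11), and the radius of 1/(1 - 25x) is 1/25.
The product f(x)*g(x) = 1/((1 - 11x)(1 - 25x)) has singularities at both 1/11 and 1/25, so its radius of convergence is the distance to the nearest one:
min(1/11, 1/25) = 1/25.

1/25


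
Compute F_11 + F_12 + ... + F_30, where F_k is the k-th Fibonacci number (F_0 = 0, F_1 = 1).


Use the identity sum_{k=0}^{N} F_k = F_{N+2} - 1 (which follows from F_{k+2} - F_{k+1} = F_k). Then
sum_{k=11}^{30} F_k = (F_{32} - 1) - (F_{12} - 1) = F_{32} - F_{12}.
Computing: F_{32} = 2178309, F_{12} = 144, so
Sum = 2178309 - 144 = 2178165.

2178165


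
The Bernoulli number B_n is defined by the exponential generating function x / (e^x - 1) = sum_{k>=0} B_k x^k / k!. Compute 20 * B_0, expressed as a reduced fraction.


Bernoulli numbers can also be computed recursively via B_0 = 1 and sum_{j=0}^{m} C(m+1, j) B_j = 0 for m >= 1. Odd-index Bernoulli numbers vanish for k >= 3.
Computing B_0 = 1, so 20 * B_0 = 20 * 1 = 20.

20


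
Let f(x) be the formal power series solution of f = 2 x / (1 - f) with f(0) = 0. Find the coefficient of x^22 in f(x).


Apply Lagrange inversion: f = 2 x * phi(f) with phi(t) = 1/(1 - t), so
[x^n] f = 2^n * (1/n) [t^(n-1)] phi(t)^n = 2^n * (1/n) [t^(n-1)] (1 - t)^(-n) = 2^n * (1/n) C(2n - 2, n - 1) = 2^n * C_{n-1}.
For n = 22: C_21 = C(42, 21) / 22 = 538257874440/22 = 24466267020.
With the 2^22 = 4194304 factor, the coefficient is 4194304 * 24466267020 = 102618961627054080.

102618961627054080


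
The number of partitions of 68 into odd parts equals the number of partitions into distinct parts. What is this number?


Computing partitions of 68 into odd parts (1, 3, 5, ...):
Using the generating function prod_{k>=0} 1/(1-x^(2k+1)),
the count is 24576

24576


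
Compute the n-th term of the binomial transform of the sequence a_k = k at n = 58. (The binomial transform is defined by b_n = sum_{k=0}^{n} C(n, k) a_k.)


With a_k = k, b_n = sum_{k=0}^{n} C(n, k) k. Using k * C(n, k) = n * C(n-1, k-1) gives b_n = n * sum_{k>=1} C(n-1, k-1) = n * 2^(n-1).
For n = 58: 58 * 2^57 = 58 * 144115188075855872 = 8358680908399640576.

8358680908399640576


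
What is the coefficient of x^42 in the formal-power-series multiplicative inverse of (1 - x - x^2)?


Let the inverse be f(x) = sum_{k>=0} a_k x^k. From f(x) * (1 - x - x^2) = 1 and matching coefficients:
 x^0: a_0 = 1.
 x^1: a_1 - a_0 = 0, so a_1 = 1.
 x^k (k >= 2): a_k - a_{k-1} - a_{k-2} = 0, i.e. a_k = a_{k-1} + a_{k-2}.
This is the Fibonacci-type recurrence shifted so that a_0 = a_1 = 1.
Iterating: a_0=1, a_1=1, a_2=2, a_3=3, a_4=5, a_5=8, a_6=13, a_7=21, a_8=34, a_9=55, ...
a_42 = 433494437.

433494437


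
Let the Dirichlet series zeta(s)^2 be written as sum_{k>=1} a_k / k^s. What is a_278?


The Dirichlet convolution of the constant function 1 with itself gives (1 * 1)(k) = sum_{d | k} 1 = d(k), the number of positive divisors of k.
Since zeta(s) = sum_{k>=1} 1/k^s, we have zeta(s)^2 = sum_{k>=1} d(k)/k^s, so a_k = d(k).
For k = 278: the divisors are 1, 2, 139, 278.
Count = 4.

4


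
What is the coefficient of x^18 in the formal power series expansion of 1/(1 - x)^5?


The negative binomial / multiset identity is
1/(1 - x)^r = sum_{k>=0} C(k + r - 1, r - 1) x^k.
Here r = 5 and k = 18, so the coefficient is
C(18 + 4, 4) = C(22, 4)
= 7315

7315


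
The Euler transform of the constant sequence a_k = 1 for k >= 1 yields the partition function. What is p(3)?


The Euler transform converts the sequence a_k = 1 into the number of integer partitions.
Using the recurrence or dynamic programming:
p(3) = 3

3


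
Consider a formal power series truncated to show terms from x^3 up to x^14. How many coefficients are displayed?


From x^3 to x^14 inclusive, the count is 14 - 3 + 1 = 12.

12


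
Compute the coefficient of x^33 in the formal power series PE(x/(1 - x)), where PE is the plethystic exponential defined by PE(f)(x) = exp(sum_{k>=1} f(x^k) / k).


For f(x) = x/(1 - x) we have
sum_{k>=1} f(x^k) / k = sum_{k>=1} (1/k) * x^k / (1 - x^k) = sum_{k, m >= 1} x^(k m) / k,
which after exponentiating simplifies to
PE(x/(1 - x)) = prod_{k>=1} 1 / (1 - x^k).
This is the generating function for the partition function p(n), so the coefficient of x^33 is p(33).
Computing p(33) by dynamic programming over parts 1, 2, ..., 33: p(33) = 10143.

10143


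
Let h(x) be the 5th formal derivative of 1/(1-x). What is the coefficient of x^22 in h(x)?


Differentiating 5 times: d^5/dx^5 [1/(1-x)] = 5!/(1-x)^6.
The expansion 1/(1-x)^6 = sum_{k>=0} C(k+5, 5) x^k, so the coefficient of x^n in 5!/(1-x)^6 is 5! * C(n+5, 5).
For n = 22: 120 * C(27, 5) = 120 * 80730 = 9687600

9687600


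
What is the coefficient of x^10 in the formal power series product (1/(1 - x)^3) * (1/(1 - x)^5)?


Combine the factors: (1/(1 - x)^3) * (1/(1 - x)^5) = 1/(1 - x)^8.
Then use 1/(1 - x)^r = sum_{k>=0} C(k + r - 1, r - 1) x^k with r = 8 and k = 10:
C(17, 7) = 19448.

19448


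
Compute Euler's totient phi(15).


phi(n) counts integers in [1, n] coprime to n. Using the multiplicative formula phi(n) = n * prod_{p | n} (1 - 1/p):
15 = 3 * 5, so
phi(15) = 15 * (1 - 1/3) * (1 - 1/5) = 8.

8


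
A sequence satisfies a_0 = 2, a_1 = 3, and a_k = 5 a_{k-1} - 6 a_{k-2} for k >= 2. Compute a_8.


The characteristic equation is t^2 - 5 t + 6 = 0, with roots r_1 = 3 and r_2 = 2 (so c_1 = r_1 + r_2, c_2 = -r_1 r_2 as required).
One can use the closed form a_n = A r_1^n + B r_2^n, but direct iteration is more reliable:
a_0 = 2, a_1 = 3, a_2 = 3, a_3 = -3, a_4 = -33, a_5 = -147, a_6 = -537, a_7 = -1803, a_8 = -5793.
So a_8 = -5793.

-5793


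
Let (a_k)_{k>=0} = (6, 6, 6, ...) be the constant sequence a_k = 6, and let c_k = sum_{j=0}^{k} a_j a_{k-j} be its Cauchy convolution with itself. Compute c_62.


Since a_j = 6 for all j >= 0, the convolution sum becomes
c_k = sum_{j=0}^{k} 6 * 6 = 36 * (k + 1).
Equivalently, the generating function of (a_k) is 6/(1 - x) and its square is 36/(1 - x)^2 = sum_{k>=0} 36(k + 1) x^k.
For k = 62: 36 * 63 = 2268.

2268


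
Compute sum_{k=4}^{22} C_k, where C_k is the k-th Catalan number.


C_4 through C_22: 14, 42, 132, 429, 1430, 4862, 16796, 58786, 208012, 742900, 2674440, 9694845, 35357670, 129644790, 477638700, 1767263190, 6564120420, 24466267020, 91482563640
Sum = 14 + 42 + 132 + 429 + 1430 + 4862 + 16796 + 58786 + 208012 + 742900 + 2674440 + 9694845 + 35357670 + 129644790 + 477638700 + 1767263190 + 6564120420 + 24466267020 + 91482563640
= 124936258118

124936258118


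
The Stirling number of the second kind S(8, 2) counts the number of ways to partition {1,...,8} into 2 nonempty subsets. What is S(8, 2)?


Using the explicit formula S(n,k) = (1/k!) sum_{j=0}^{k} (-1)^(k-j) C(k,j) j^n:
S(8, 2) = 127
Equivalently, S(n,k) is n! times the coefficient of x^n in the EGF (e^x - 1)^k / k!.

127


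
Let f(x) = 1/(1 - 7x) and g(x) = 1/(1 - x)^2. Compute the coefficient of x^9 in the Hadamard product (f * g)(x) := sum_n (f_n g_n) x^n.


f has coefficients f_k = 7^k. For g = 1/(1 - x)^2 the coefficient is g_k = C(k + 1, 1) = k + 1. The Hadamard coefficient is (f * g)_k = 7^k * (k + 1).
For k = 9: 7^9 * 10 = 40353607 * 10 = 403536070.

403536070


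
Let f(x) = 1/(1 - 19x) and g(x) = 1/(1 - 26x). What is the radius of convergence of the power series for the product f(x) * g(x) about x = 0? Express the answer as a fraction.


The radius of 1/(1 - 19x) is 1/19 (nearest singularity at x = 1/19), and the radius of 1/(1 - 26x) is 1/26.
The product f(x)*g(x) = 1/((1 - 19x)(1 - 26x)) has singularities at both 1/19 and 1/26, so its radius of convergence is the distance to the nearest one:
min(1/19, 1/26) = 1/26.

1/26


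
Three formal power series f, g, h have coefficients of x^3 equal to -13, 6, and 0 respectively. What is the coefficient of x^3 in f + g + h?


Series addition is componentwise:
-13 + 6 + 0
= -7

-7


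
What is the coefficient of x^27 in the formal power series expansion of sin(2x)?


The Maclaurin series is sin(t) = sum_{k>=0} (-1)^k t^(2k+1) / (2k+1)!, so substituting t = 2x, only odd powers of x are nonzero, with coefficient of x^(2k+1) equal to (-1)^k 2^(2k+1) / (2k+1)!.
Write 27 = 2*13 + 1, giving the coefficient (-1)^13 * 2^27 / 27! = -134217728/10888869450418352160768000000 = -16/1298054391195577640625.

-16/1298054391195577640625


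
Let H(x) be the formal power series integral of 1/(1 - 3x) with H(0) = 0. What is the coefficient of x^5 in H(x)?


1/(1 - 3x) = sum_{k>=0} 3^k x^k. Integrating termwise with H(0) = 0:
H(x) = sum_{k>=0} 3^k x^(k+1) / (k+1) = sum_{m>=1} 3^(m-1) x^m / m.
For m = 5: 3^4/5 = 81/5 = 81/5.

81/5


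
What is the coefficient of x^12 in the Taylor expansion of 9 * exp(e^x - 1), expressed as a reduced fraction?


exp(e^x - 1) = sum_{k>=0} Bell_k x^k / k!, where Bell_k is the k-th Bell number.
So the coefficient of x^12 is 9 * Bell_12 / 12!.
Computing: Bell_12 = 4213597 and 12! = 479001600, giving
9 * 4213597/479001600 = 4213597/53222400.

4213597/53222400


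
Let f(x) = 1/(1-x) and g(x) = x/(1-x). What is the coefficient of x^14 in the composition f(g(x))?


First simplify the composition: f(g(x)) = 1/(1 - x/(1-x)) = (1-x)/((1-x) - x) = (1-x)/(1-2x).
Now extract the coefficient. Write (1-x)/(1-2x) = 1/(1-2x) - x/(1-2x).
The coefficient of x^n in 1/(1-2x) is 2^n, and in x/(1-2x) is 2^(n-1) (for n >= 1).
So the coefficient of x^14 is 2^14 - 2^13 = 16384 - 8192 = 8192.

8192


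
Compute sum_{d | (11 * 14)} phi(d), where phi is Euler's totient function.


First, 11 * 14 = 154. One classical identity is sum_{d | n} phi(d) = n (each k in [1, n] has a unique gcd with n, and among the k's with gcd(k, n) = n/d there are phi(d) of them). So the sum equals 154. We also verify directly:
Divisors of 154: 1, 2, 7, 11, 14, 22, 77, 154.
phi values: 1, 1, 6, 10, 6, 10, 60, 60.
Sum = 154.

154


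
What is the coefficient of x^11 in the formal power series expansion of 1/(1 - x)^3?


The expansion 1/(1 - x)^r = sum_{k>=0} C(k + r - 1, r - 1) x^k follows from the multiset / negative-binomial theorem (or from repeated differentiation of the geometric series).
For r = 3 and k = 11:
C(13, 2) = 6227020800 / (2 * 39916800) = 78.

78


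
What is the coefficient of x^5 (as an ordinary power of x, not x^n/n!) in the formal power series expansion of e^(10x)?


The exponential series is e^y = sum_{k>=0} y^k / k!. Substituting y = 10x gives
e^(10x) = sum_{k>=0} 10^k x^k / k!.
So the coefficient of x^n is a^n/n! with a = 10, n = 5:
10^5 / 5! = 100000/120 = 2500/3

2500/3


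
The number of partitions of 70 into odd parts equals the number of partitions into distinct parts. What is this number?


Computing partitions of 70 into odd parts (1, 3, 5, ...):
Using the generating function prod_{k>=0} 1/(1-x^(2k+1)),
the count is 29927

29927


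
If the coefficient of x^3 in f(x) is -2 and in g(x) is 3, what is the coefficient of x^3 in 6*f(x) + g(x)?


Scalar multiplication scales coefficients: 6 * -2 = -12.
Then add the g coefficient: -12 + 3
= -9

-9


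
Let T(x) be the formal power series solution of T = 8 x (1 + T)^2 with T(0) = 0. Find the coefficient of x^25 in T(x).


Apply the Lagrange inversion formula: if T = 8 x * phi(T) with phi(t) = (1 + t)^2, then [x^n] T = 8^n * (1/n) [t^(n-1)] phi(t)^n = 8^n * (1/n) [t^(n-1)] (1 + t)^(2n) = 8^n * (1/n) C(2n, n-1).
Using the identity C(2n, n-1) = C(2n, n) * n / (n+1), the unscaled factor equals C(2n, n) / (n+1) = C_n, the n-th Catalan number.
For n = 25: C_25 = C(50, 25) / 26 = 126410606437752/26 = 4861946401452.
With the 8^25 = 37778931862957161709568 factor, the coefficient is 37778931862957161709568 * 4861946401452 = 183679141821804874793065781957492736.

183679141821804874793065781957492736


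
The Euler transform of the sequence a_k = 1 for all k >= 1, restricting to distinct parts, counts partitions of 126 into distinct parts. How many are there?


Partitions of 126 into distinct parts can be computed via generating function.
Product (1+x)(1+x^2)(1+x^3)...
The coefficient of x^126 = 3457027

3457027


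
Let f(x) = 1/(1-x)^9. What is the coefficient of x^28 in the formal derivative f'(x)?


Differentiate: d/dx [ 1/(1-x)^r ] = r / (1-x)^(r+1).
Here r = 9, so f'(x) = 9 / (1-x)^10.
The expansion of 1/(1-x)^(r+1) has coefficient of x^n equal to C(n+r, r).
So the coefficient of x^28 in f'(x) is
9 * C(37, 9) = 9 * 124403620 = 1119632580

1119632580


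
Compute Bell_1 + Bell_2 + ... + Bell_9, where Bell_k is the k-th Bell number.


Recall Bell_k counts set partitions of a k-set (with Bell_0 = 1 by convention).
Bell_1 through Bell_9: 1, 2, 5, 15, 52, 203, 877, 4140, 21147
Sum = 1 + 2 + 5 + 15 + 52 + 203 + 877 + 4140 + 21147 = 26442.

26442


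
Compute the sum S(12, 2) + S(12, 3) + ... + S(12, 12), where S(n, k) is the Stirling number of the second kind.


By definition, S(n, k) counts partitions of an n-set into exactly k nonempty blocks.
Computing row n = 12 for k = 2..12:
S(12, k): 2047, 86526, 611501, 1379400, 1323652, 627396, 159027, 22275, 1705, 66, 1
Sum = 4213596.

4213596


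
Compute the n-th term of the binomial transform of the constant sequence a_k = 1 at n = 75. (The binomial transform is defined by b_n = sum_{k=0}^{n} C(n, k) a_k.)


With a_k = 1 for all k, b_n = sum_{k=0}^{n} C(n, k) = 2^n by the binomial theorem.
For n = 75: 2^75 = 37778931862957161709568.

37778931862957161709568


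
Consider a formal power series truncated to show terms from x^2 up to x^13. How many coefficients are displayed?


From x^2 to x^13 inclusive, the count is 13 - 2 + 1 = 12.

12


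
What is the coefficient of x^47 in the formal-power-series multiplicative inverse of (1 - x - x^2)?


Let the inverse be f(x) = sum_{k>=0} a_k x^k. From f(x) * (1 - x - x^2) = 1 and matching coefficients:
 x^0: a_0 = 1.
 x^1: a_1 - a_0 = 0, so a_1 = 1.
 x^k (k >= 2): a_k - a_{k-1} - a_{k-2} = 0, i.e. a_k = a_{k-1} + a_{k-2}.
This is the Fibonacci-type recurrence shifted so that a_0 = a_1 = 1.
Iterating: a_0=1, a_1=1, a_2=2, a_3=3, a_4=5, a_5=8, a_6=13, a_7=21, a_8=34, a_9=55, ...
a_47 = 4807526976.

4807526976


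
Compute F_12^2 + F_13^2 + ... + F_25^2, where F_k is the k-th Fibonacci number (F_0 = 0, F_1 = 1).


There is a standard identity sum_{k=0}^{N} F_k^2 = F_N * F_{N+1} (proved inductively from the telescoping relation F_k^2 = F_k F_{k+1} - F_{k-1} F_k). Then
sum_{k=12}^{25} F_k^2 = F_25 F_26 - F_11 F_12.
Computing: F_25 = 75025, F_26 = 121393, F_11 = 89, F_12 = 144.
Sum = 75025 * 121393 - 89 * 144 = 9107497009.

9107497009


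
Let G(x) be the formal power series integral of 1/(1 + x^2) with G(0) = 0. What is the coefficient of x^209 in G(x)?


1/(1 + x^2) = sum_{j>=0} (-1)^j x^(2j). Integrating termwise with G(0) = 0:
G(x) = sum_{j>=0} (-1)^j x^(2j+1) / (2j+1) = arctan(x).
Only odd powers are nonzero. For x^209 write 209 = 2*104 + 1, giving
(-1)^104 / 209 = 1/209 = 1/209.

1/209


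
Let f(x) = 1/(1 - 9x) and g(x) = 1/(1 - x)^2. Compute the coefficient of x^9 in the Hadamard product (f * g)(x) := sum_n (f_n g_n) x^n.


f has coefficients f_k = 9^k. For g = 1/(1 - x)^2 the coefficient is g_k = C(k + 1, 1) = k + 1. The Hadamard coefficient is (f * g)_k = 9^k * (k + 1).
For k = 9: 9^9 * 10 = 387420489 * 10 = 3874204890.

3874204890


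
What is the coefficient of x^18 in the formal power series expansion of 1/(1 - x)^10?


The negative binomial / multiset identity is
1/(1 - x)^r = sum_{k>=0} C(k + r - 1, r - 1) x^k.
Here r = 10 and k = 18, so the coefficient is
C(18 + 9, 9) = C(27, 9)
= 4686825

4686825


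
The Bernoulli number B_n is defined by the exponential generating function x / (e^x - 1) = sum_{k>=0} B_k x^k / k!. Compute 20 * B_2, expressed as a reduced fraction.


Bernoulli numbers can also be computed recursively via B_0 = 1 and sum_{j=0}^{m} C(m+1, j) B_j = 0 for m >= 1. Odd-index Bernoulli numbers vanish for k >= 3.
Computing B_2 = 1/6, so 20 * B_2 = 20 * 1/6 = 10/3.

10/3


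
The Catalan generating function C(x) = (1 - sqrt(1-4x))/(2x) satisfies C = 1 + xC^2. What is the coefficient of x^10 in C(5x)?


Substituting x -> 5x scales the n-th coefficient by 5^n, so [x^10] C(5x) = 5^10 * C_10.
C_10 = C(2*10, 10)/(11) = 184756/11 = 16796.
So 5^10 * 16796 = 9765625 * 16796 = 164023437500.

164023437500


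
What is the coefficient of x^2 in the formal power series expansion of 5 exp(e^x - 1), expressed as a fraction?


exp(e^x - 1) is the exponential generating function for the Bell numbers Bell_k: exp(e^x - 1) = sum_{k>=0} Bell_k x^k / k!.
So the coefficient of x^2 in 5 exp(e^x - 1) is 5 Bell_2 / 2!.
Computing: Bell_2 = 2 and 2! = 2, giving
5 * 2/2 = 5.

5


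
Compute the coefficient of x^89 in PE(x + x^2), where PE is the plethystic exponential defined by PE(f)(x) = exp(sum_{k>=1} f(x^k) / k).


With f(x) = x + x^2, the exponent is sum_{k>=1} (x^k + x^(2k)) / k = -ln(1 - x) - ln(1 - x^2). Exponentiating:
PE(x + x^2) = 1 / ((1 - x)(1 - x^2)).
This is the generating function for partitions of n into parts of size 1 or 2. The number of 2's can be any j in 0..44, and the rest are 1's, so
[x^89] = floor(89/2) + 1 = 45.

45


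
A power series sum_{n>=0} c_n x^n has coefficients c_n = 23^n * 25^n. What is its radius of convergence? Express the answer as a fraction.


By the root test (Cauchy-Hadamard), the radius is R = 1 / limsup_n |c_n|^(1/n).
Here |c_n|^(1/n) = (23^n * 25^n)^(1/n) = 23 * 25 = 575 for all n.
So R = 1/575 = 1/575.

1/575


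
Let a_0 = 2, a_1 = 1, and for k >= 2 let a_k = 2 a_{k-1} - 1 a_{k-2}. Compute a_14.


Iterating the recurrence forward:
a_0 = 2
a_1 = 1
a_2 = 2*1 - 1*2 = 0
a_3 = 2*0 - 1*1 = -1
a_4 = 2*-1 - 1*0 = -2
a_5 = 2*-2 - 1*-1 = -3
a_6 = 2*-3 - 1*-2 = -4
a_7 = 2*-4 - 1*-3 = -5
a_8 = 2*-5 - 1*-4 = -6
a_9 = 2*-6 - 1*-5 = -7
a_10 = 2*-7 - 1*-6 = -8
a_11 = 2*-8 - 1*-7 = -9
a_12 = 2*-9 - 1*-8 = -10
a_13 = 2*-10 - 1*-9 = -11
a_14 = 2*-11 - 1*-10 = -12
So a_14 = -12.

-12


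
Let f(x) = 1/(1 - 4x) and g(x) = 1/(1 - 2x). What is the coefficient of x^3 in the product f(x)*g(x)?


The coefficient of x^n in f*g is the Cauchy product: sum_{k=0}^{n} a^k * b^(n-k).
With a=4, b=2, n=3:
sum_{k=0}^{3} 4^k * 2^(3-k)
= 120

120


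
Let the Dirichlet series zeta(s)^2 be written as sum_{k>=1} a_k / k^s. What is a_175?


The Dirichlet convolution of the constant function 1 with itself gives (1 * 1)(k) = sum_{d | k} 1 = d(k), the number of positive divisors of k.
Since zeta(s) = sum_{k>=1} 1/k^s, we have zeta(s)^2 = sum_{k>=1} d(k)/k^s, so a_k = d(k).
For k = 175: the divisors are 1, 5, 7, 25, 35, 175.
Count = 6.

6


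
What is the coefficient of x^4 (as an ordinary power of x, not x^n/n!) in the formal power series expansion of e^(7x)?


The exponential series is e^y = sum_{k>=0} y^k / k!. Substituting y = 7x gives
e^(7x) = sum_{k>=0} 7^k x^k / k!.
So the coefficient of x^n is a^n/n! with a = 7, n = 4:
7^4 / 4! = 2401/24 = 2401/24

2401/24


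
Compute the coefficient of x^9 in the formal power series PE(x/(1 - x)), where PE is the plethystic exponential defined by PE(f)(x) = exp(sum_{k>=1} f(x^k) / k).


For f(x) = x/(1 - x) we have
sum_{k>=1} f(x^k) / k = sum_{k>=1} (1/k) * x^k / (1 - x^k) = sum_{k, m >= 1} x^(k m) / k,
which after exponentiating simplifies to
PE(x/(1 - x)) = prod_{k>=1} 1 / (1 - x^k).
This is the generating function for the partition function p(n), so the coefficient of x^9 is p(9).
Computing p(9) by dynamic programming over parts 1, 2, ..., 9: p(9) = 30.

30


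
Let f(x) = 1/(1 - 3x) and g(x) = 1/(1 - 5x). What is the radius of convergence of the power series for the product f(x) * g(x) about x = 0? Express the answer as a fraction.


The radius of 1/(1 - 3x) is 1/3 (nearest singularity at x = 1/3), and the radius of 1/(1 - 5x) is 1/5.
The product f(x)*g(x) = 1/((1 - 3x)(1 - 5x)) has singularities at both 1/3 and 1/5, so its radius of convergence is the distance to the nearest one:
min(1/3, 1/5) = 1/5.

1/5


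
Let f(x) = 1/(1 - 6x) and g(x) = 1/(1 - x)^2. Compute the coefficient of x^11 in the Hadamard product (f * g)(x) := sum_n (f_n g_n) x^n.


f has coefficients f_k = 6^k. For g = 1/(1 - x)^2 the coefficient is g_k = C(k + 1, 1) = k + 1. The Hadamard coefficient is (f * g)_k = 6^k * (k + 1).
For k = 11: 6^11 * 12 = 362797056 * 12 = 4353564672.

4353564672


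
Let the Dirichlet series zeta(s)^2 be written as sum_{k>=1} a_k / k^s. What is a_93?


The Dirichlet convolution of the constant function 1 with itself gives (1 * 1)(k) = sum_{d | k} 1 = d(k), the number of positive divisors of k.
Since zeta(s) = sum_{k>=1} 1/k^s, we have zeta(s)^2 = sum_{k>=1} d(k)/k^s, so a_k = d(k).
For k = 93: the divisors are 1, 3, 31, 93.
Count = 4.

4


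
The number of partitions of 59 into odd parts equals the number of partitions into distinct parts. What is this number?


Computing partitions of 59 into odd parts (1, 3, 5, ...):
Using the generating function prod_{k>=0} 1/(1-x^(2k+1)),
the count is 9792

9792


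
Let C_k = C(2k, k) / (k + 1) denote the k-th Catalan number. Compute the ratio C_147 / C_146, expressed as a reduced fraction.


Using C_k = (2k)! / (k! (k+1)!), the ratio C_{k+1}/C_k simplifies to
C_{k+1}/C_k = [(2k+2)! / ((k+1)! (k+2)!)] * [k! (k+1)! / (2k)!]
 = (2k+2)(2k+1) / ((k+1)(k+2)) = 2(2k+1) / (k+2).
For k = 146: 2(2*146 + 1) / (146 + 2) = 586/148 = 293/74.

293/74


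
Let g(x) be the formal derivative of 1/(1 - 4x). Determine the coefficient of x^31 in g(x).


Differentiate termwise: d/dx sum_{k>=0} 4^k x^k = sum_{k>=1} k 4^k x^(k-1) = sum_{j>=0} (j+1) 4^(j+1) x^j.
Equivalently, d/dx [1/(1 - 4x)] = 4/(1 - 4x)^2.
For j = 31: 32 * 4^32 = 32 * 18446744073709551616 = 590295810358705651712.

590295810358705651712


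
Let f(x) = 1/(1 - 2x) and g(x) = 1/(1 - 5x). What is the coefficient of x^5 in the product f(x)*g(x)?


The coefficient of x^n in f*g is the Cauchy product: sum_{k=0}^{n} a^k * b^(n-k).
With a=2, b=5, n=5:
sum_{k=0}^{5} 2^k * 5^(5-k)
= 5187

5187


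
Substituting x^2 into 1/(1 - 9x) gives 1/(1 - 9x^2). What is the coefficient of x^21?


Since 1/(1 - 9x^2) only has even powers of x,
the coefficient of x^21 (odd) is 0.

0


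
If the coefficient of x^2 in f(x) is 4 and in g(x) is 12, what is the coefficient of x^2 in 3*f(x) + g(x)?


Scalar multiplication scales coefficients: 3 * 4 = 12.
Then add the g coefficient: 12 + 12
= 24

24


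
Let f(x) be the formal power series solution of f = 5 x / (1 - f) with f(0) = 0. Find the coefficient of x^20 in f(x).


Apply Lagrange inversion: f = 5 x * phi(f) with phi(t) = 1/(1 - t), so
[x^n] f = 5^n * (1/n) [t^(n-1)] phi(t)^n = 5^n * (1/n) [t^(n-1)] (1 - t)^(-n) = 5^n * (1/n) C(2n - 2, n - 1) = 5^n * C_{n-1}.
For n = 20: C_19 = C(38, 19) / 20 = 35345263800/20 = 1767263190.
With the 5^20 = 95367431640625 factor, the coefficient is 95367431640625 * 1767263190 = 168539351463317871093750.

168539351463317871093750


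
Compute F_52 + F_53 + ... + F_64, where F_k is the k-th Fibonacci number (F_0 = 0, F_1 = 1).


Use the identity sum_{k=0}^{N} F_k = F_{N+2} - 1 (which follows from F_{k+2} - F_{k+1} = F_k). Then
sum_{k=52}^{64} F_k = (F_{66} - 1) - (F_{53} - 1) = F_{66} - F_{53}.
Computing: F_{66} = 27777890035288, F_{53} = 53316291173, so
Sum = 27777890035288 - 53316291173 = 27724573744115.

27724573744115


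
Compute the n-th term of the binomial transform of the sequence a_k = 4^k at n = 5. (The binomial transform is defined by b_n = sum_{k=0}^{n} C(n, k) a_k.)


With a_k = 4^k, b_n = sum_{k=0}^{n} C(n, k) 4^k = (1 + 4)^n by the binomial theorem.
For n = 5: (1 + 4)^5 = 5^5 = 3125.

3125


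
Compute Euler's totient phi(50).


phi(n) counts integers in [1, n] coprime to n. Using the multiplicative formula phi(n) = n * prod_{p | n} (1 - 1/p):
50 = 2 * 5^2, so
phi(50) = 50 * (1 - 1/2) * (1 - 1/5) = 20.

20


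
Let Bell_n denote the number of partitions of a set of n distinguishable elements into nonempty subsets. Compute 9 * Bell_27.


Bell_27 can be computed from the Bell triangle or from Dobinski's identity Bell_n = (1/e) * sum_{k>=0} k^n / k!.
Computing Bell_27 = 545717047936059989389.
Then 9 * 545717047936059989389 = 4911453431424539904501.

4911453431424539904501


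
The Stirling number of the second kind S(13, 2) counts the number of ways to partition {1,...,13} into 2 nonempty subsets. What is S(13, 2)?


Using the explicit formula S(n,k) = (1/k!) sum_{j=0}^{k} (-1)^(k-j) C(k,j) j^n:
S(13, 2) = 4095
Equivalently, S(n,k) is n! times the coefficient of x^n in the EGF (e^x - 1)^k / k!.

4095


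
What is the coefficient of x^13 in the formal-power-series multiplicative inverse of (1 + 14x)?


The inverse is 1/(1 + 14x). Apply the geometric identity 1/(1 - y) = sum_{k>=0} y^k with y = -14x:
1/(1 + 14x) = sum_{k>=0} (-14)^k x^k.
So the coefficient of x^13 is (-14)^13 = -793714773254144.

-793714773254144


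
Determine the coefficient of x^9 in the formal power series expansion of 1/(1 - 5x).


The geometric series identity gives 1/(1 - c x) = sum_{k>=0} c^k x^k, so the coefficient of x^k is c^k.
Here c = 5 and k = 9.
Computing: 5^9 = 1953125

1953125


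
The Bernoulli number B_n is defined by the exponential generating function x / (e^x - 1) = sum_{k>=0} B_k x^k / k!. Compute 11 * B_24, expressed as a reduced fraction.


Bernoulli numbers can also be computed recursively via B_0 = 1 and sum_{j=0}^{m} C(m+1, j) B_j = 0 for m >= 1. Odd-index Bernoulli numbers vanish for k >= 3.
Computing B_24 = -236364091/2730, so 11 * B_24 = 11 * -236364091/2730 = -2600005001/2730.

-2600005001/2730


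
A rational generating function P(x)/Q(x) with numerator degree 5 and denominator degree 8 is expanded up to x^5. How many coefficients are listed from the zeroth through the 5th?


Expanding up to x^5 gives the coefficients for x^0, x^1, ..., x^5.
That is 5 + 1 = 6 coefficients in total.

6


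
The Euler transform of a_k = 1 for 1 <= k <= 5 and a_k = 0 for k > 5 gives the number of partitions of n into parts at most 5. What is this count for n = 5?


Partitions of 5 into parts at most 5:
Using generating function (1-x)^(-1)(1-x^2)^(-1)...(1-x^5)^(-1),
the coefficient of x^5 = 7

7


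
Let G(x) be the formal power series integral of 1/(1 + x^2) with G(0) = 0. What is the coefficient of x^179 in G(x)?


1/(1 + x^2) = sum_{j>=0} (-1)^j x^(2j). Integrating termwise with G(0) = 0:
G(x) = sum_{j>=0} (-1)^j x^(2j+1) / (2j+1) = arctan(x).
Only odd powers are nonzero. For x^179 write 179 = 2*89 + 1, giving
(-1)^89 / 179 = -1/179 = -1/179.

-1/179


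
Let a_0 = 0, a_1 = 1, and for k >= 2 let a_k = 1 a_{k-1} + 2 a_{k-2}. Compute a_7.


Iterating the recurrence forward:
a_0 = 0
a_1 = 1
a_2 = 1*1 + 2*0 = 1
a_3 = 1*1 + 2*1 = 3
a_4 = 1*3 + 2*1 = 5
a_5 = 1*5 + 2*3 = 11
a_6 = 1*11 + 2*5 = 21
a_7 = 1*21 + 2*11 = 43
So a_7 = 43.

43


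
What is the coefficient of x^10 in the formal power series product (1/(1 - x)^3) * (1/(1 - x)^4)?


Combine the factors: (1/(1 - x)^3) * (1/(1 - x)^4) = 1/(1 - x)^7.
Then use 1/(1 - x)^r = sum_{k>=0} C(k + r - 1, r - 1) x^k with r = 7 and k = 10:
C(16, 6) = 8008.

8008


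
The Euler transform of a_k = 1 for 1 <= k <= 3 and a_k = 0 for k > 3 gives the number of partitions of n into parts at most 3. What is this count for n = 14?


Partitions of 14 into parts at most 3:
Using generating function (1-x)^(-1)(1-x^2)^(-1)(1-x^3)^(-1),
the coefficient of x^14 = 24

24


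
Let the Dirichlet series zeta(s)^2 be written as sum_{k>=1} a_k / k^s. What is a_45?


The Dirichlet convolution of the constant function 1 with itself gives (1 * 1)(k) = sum_{d | k} 1 = d(k), the number of positive divisors of k.
Since zeta(s) = sum_{k>=1} 1/k^s, we have zeta(s)^2 = sum_{k>=1} d(k)/k^s, so a_k = d(k).
For k = 45: the divisors are 1, 3, 5, 9, 15, 45.
Count = 6.

6


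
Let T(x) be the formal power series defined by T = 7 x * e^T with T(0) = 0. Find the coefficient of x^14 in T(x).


Apply the Lagrange inversion formula: if T = 7 x * phi(T) with phi(t) = e^t, then
[x^n] T = 7^n * (1/n) [t^(n-1)] phi(t)^n = 7^n * (1/n) [t^(n-1)] e^(n t) = 7^n * (1/n) * n^(n-1) / (n-1)! = 7^n * n^(n-1) / n!.
When c = 1 this is the Cayley count of rooted labeled trees on n vertices, divided by n!.
For n = 14: 7^14 * 14^13 / 14! = 678223072849 * 793714773254144/87178291200 = 5364274478655859603228/868725.

5364274478655859603228/868725


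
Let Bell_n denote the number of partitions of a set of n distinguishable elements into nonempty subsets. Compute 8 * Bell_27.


Bell_27 can be computed from the Bell triangle or from Dobinski's identity Bell_n = (1/e) * sum_{k>=0} k^n / k!.
Computing Bell_27 = 545717047936059989389.
Then 8 * 545717047936059989389 = 4365736383488479915112.

4365736383488479915112


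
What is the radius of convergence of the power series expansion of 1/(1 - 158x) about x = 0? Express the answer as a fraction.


Expanding 1/(1 - 158x) = sum_{k>=0} 158^k x^k, the series converges when |158x| < 1, i.e., |x| < 1/158.
So the radius of convergence is 1/158 = 1/158.

1/158


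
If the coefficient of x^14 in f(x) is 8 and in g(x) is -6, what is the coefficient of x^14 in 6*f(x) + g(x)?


Scalar multiplication scales coefficients: 6 * 8 = 48.
Then add the g coefficient: 48 + -6
= 42

42


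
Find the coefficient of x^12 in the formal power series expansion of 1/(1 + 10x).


Write 1/(1 + c x) = 1/(1 - (-c) x) and apply the geometric-series identity
1/(1 - y) = sum_{k>=0} y^k to get 1/(1 + c x) = sum_{k>=0} (-c)^k x^k.
So the coefficient of x^k is (-c)^k = (-1)^k * c^k.
Here c = 10 and k = 12:
(-10)^12 = 1 * 1000000000000 = 1000000000000

1000000000000


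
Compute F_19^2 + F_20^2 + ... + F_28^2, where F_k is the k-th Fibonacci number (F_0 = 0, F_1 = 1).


There is a standard identity sum_{k=0}^{N} F_k^2 = F_N * F_{N+1} (proved inductively from the telescoping relation F_k^2 = F_k F_{k+1} - F_{k-1} F_k). Then
sum_{k=19}^{28} F_k^2 = F_28 F_29 - F_18 F_19.
Computing: F_28 = 317811, F_29 = 514229, F_18 = 2584, F_19 = 4181.
Sum = 317811 * 514229 - 2584 * 4181 = 163416829015.

163416829015


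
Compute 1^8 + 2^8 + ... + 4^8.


This power sum has a closed form given by Faulhaber's formula
sum_{k=1}^{m} k^p = (1 / (p + 1)) * sum_{j=0}^{p} C(p + 1, j) B_j m^(p + 1 - j),
but for small m direct computation is fastest:
1 + 256 + 6561 + 65536 = 72354.

72354


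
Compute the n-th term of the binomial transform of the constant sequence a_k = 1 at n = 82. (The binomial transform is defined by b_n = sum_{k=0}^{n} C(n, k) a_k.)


With a_k = 1 for all k, b_n = sum_{k=0}^{n} C(n, k) = 2^n by the binomial theorem.
For n = 82: 2^82 = 4835703278458516698824704.

4835703278458516698824704


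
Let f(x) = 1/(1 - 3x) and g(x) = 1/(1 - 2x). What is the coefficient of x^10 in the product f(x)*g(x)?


The coefficient of x^n in f*g is the Cauchy product: sum_{k=0}^{n} a^k * b^(n-k).
With a=3, b=2, n=10:
sum_{k=0}^{10} 3^k * 2^(10-k)
= 175099

175099
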